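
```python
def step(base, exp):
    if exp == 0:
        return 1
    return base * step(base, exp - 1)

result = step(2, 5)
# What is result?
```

step(2, 5) = 2 * 2 * 2 * 2 * 2 = 32

Answer: 32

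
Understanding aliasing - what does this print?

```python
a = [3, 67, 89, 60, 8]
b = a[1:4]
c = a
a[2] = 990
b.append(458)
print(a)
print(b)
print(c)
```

Key concept: slice vs alias.
Step by step:
`a = [3, 67, 89, 60, 8]` → a = [3, 67, 89, 60, 8]
`b = a[1:4]` → b = [67, 89, 60]
`c = a` → c = [3, 67, 89, 60, 8] (same object as a)
`a[2] = 990` → a = [3, 67, 990, 60, 8] (same object as c); c = [3, 67, 990, 60, 8] (same object as a)
`b.append(458)` → b = [67, 89, 60, 458]
`print(a)` → prints [3, 67, 990, 60, 8]
`print(b)` → prints [67, 89, 60, 458]
`print(c)` → prints [3, 67, 990, 60, 8]

Answer:
[3, 67, 990, 60, 8]
[67, 89, 60, 458]
[3, 67, 990, 60, 8]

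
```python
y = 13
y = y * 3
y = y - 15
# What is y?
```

Trace:
`y = 13` → y = 13
`y = y * 3` → y = 39
`y = y - 15` → y = 24
So y = 24

Answer: 24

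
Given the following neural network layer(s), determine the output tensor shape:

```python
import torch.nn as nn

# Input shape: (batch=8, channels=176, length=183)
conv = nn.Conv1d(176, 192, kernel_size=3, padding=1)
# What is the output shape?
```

Input: (8, 176, 183) -> Output: (8, 192, 183)

Answer: (8, 192, 183)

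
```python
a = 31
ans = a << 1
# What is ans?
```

Trace:
`a = 31` → a = 31
`ans = a << 1` → ans = 62
So ans = 62

Answer: 62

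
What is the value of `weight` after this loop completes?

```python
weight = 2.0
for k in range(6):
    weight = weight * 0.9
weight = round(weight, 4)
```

Exponential decay: 2.0 * 0.9^6
`weight` takes the values: 2.0 → 1.8 → 1.62 → 1.458 → 1.3122 → 1.18098 → 1.062882 → 1.0629

Answer: 1.0629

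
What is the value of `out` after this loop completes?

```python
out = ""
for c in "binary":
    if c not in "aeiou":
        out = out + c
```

Remove vowels from 'binary'
`out` takes the values: "" → "b" → "bn" → "bnr" → "bnry"

Answer: "bnry"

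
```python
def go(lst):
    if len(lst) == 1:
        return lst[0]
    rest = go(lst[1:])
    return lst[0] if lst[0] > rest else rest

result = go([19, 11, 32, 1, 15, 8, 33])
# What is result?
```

Recursive max over [19, 11, 32, 1, 15, 8, 33] = 33

Answer: 33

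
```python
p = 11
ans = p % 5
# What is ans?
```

Trace:
`p = 11` → p = 11
`ans = p % 5` → ans = 1
So ans = 1

Answer: 1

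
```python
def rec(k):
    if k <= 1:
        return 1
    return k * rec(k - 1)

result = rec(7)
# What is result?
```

rec(7) = 7 * 6 * 5 * 4 * 3 * 2 * 1 = 5040

Answer: 5040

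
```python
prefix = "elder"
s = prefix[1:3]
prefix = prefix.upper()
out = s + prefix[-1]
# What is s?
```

Trace:
`prefix = "elder"` → prefix = 'elder'
`s = prefix[1:3]` → s = 'ld'
`prefix = prefix.upper()` → prefix = 'ELDER'
`out = s + prefix[-1]` → out = 'ldR'
So s = 'ld'

Answer: 'ld'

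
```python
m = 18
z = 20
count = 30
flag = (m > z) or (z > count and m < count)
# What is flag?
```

Trace:
`m = 18` → m = 18
`z = 20` → z = 20
`count = 30` → count = 30
`flag = (m > z) or (z > count and m < count)` → flag = False
So flag = False

Answer: False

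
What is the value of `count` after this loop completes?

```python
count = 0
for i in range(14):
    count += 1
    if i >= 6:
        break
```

Loop breaks when i reaches 6, count is 7
`count` takes the values: 0 → 1 → 2 → 3 → 4 → 5 → 6 → 7

Answer: 7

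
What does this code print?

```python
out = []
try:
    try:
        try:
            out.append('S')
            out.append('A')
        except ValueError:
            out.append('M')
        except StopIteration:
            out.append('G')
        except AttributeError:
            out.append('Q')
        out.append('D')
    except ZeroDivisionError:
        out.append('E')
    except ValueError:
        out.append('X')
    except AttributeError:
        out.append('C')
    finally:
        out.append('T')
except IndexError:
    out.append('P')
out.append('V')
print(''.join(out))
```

Execution trace: 'S' (inner try body) → 'A' (inner try body, no exception) → 'D' (try body, no exception) → 'T' (finally) → 'V' (after the try/except). Output: SADTV

Answer: SADTV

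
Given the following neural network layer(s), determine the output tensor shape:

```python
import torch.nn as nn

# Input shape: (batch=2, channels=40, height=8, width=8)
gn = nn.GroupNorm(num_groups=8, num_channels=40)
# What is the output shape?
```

Input: (2, 40, 8, 8) -> Output: (2, 40, 8, 8)

Answer: (2, 40, 8, 8)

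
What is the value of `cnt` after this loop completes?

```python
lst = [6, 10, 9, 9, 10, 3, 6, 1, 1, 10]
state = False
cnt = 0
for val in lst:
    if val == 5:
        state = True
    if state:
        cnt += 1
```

Count elements after first 5 in [6, 10, 9, 9, 10, 3, 6, 1, 1, 10]
`cnt` takes the values: 0

Answer: 0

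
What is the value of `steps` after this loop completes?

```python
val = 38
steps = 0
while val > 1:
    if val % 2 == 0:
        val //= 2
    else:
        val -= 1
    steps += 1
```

Steps to reduce 38 to 1
`steps` takes the values: 0 → 1 → 2 → 3 → 4 → 5 → 6 → 7

Answer: 7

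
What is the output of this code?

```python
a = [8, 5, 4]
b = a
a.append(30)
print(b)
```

Key concept: basic list aliasing.
Step by step:
`a = [8, 5, 4]` → a = [8, 5, 4]
`b = a` → b = [8, 5, 4] (same object as a)
`a.append(30)` → a = [8, 5, 4, 30] (same object as b); b = [8, 5, 4, 30] (same object as a)
`print(b)` → prints [8, 5, 4, 30]

Answer: [8, 5, 4, 30]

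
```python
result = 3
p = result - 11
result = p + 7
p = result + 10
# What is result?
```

Trace:
`result = 3` → result = 3
`p = result - 11` → p = -8
`result = p + 7` → result = -1
`p = result + 10` → p = 9
So result = -1

Answer: -1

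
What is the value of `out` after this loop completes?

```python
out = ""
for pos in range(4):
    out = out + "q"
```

Repeat 'q' 4 times
`out` takes the values: "" → "q" → "qq" → "qqq" → "qqqq"

Answer: "qqqq"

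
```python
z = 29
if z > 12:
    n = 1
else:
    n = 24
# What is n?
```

Trace:
`z = 29` → z = 29
`if z > 12: ...` → z > 12 is True → n = 1
So n = 1

Answer: 1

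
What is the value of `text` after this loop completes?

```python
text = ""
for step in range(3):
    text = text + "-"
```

Repeat '-' 3 times
`text` takes the values: "" → "-" → "--" → "---"

Answer: "---"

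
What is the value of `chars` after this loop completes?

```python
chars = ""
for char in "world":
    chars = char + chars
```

Reverse 'world'
`chars` takes the values: "" → "w" → "ow" → "row" → "lrow" → "dlrow"

Answer: "dlrow"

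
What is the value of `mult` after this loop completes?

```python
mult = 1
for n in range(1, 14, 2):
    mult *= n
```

Product of 1, 3, 5, ... up to 13
`mult` takes the values: 1 → 3 → 15 → 105 → 945 → 10395 → 135135

Answer: 135135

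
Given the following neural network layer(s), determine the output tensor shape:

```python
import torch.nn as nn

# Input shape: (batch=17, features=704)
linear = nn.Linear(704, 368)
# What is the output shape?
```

Input: (17, 704) -> Output: (17, 368)

Answer: (17, 368)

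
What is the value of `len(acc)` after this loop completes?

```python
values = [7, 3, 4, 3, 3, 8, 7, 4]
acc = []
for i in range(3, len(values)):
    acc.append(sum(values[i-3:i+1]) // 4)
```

Number of 4-element averages
`acc` takes the values: [] → [4] → [4, 3] → [4, 3, 4] → [4, 3, 4, 5] → [4, 3, 4, 5, 5]
So `len(acc)` = 5

Answer: 5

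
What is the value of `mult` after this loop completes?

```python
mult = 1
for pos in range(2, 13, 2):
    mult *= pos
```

Product of even numbers 2 to 12
`mult` takes the values: 1 → 2 → 8 → 48 → 384 → 3840 → 46080

Answer: 46080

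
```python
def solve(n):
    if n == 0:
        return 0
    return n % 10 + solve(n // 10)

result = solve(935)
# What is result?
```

Sum of digits of 935: 5 + 3 + 9 = 17

Answer: 17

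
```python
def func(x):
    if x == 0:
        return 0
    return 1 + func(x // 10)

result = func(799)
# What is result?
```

Count of digits of 799: 3

Answer: 3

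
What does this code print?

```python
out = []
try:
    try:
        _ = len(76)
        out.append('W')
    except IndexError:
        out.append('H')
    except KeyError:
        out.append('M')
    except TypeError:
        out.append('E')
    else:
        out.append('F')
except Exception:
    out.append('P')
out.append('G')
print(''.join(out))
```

Execution trace: 'E' (inner except TypeError) → 'G' (after the try/except). Output: EG

Answer: EG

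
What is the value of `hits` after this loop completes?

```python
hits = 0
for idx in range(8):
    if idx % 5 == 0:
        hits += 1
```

Count numbers divisible by 5 in range(8)
`hits` takes the values: 0 → 1 → 2

Answer: 2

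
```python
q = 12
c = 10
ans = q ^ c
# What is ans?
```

Trace:
`q = 12` → q = 12
`c = 10` → c = 10
`ans = q ^ c` → ans = 6
So ans = 6

Answer: 6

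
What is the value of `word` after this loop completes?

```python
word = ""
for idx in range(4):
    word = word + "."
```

Repeat '.' 4 times
`word` takes the values: "" → "." → ".." → "..." → "...."

Answer: "...."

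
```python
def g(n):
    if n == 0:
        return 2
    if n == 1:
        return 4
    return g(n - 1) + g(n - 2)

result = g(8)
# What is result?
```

Build up from base cases: g(0)=2, g(1)=4, g(2)=6, g(3)=10, g(4)=16, g(5)=26, g(6)=42, ..., g(8)=110

Answer: 110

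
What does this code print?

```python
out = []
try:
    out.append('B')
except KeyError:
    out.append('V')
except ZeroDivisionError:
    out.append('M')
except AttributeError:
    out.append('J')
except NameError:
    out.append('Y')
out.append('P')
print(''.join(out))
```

Execution trace: 'B' (try body, no exception) → 'P' (after the try/except). Output: BP

Answer: BP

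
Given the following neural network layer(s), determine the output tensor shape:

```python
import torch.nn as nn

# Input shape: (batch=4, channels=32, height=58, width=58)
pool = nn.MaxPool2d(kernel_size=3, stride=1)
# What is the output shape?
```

Input: (4, 32, 58, 58) -> Output: (4, 32, 56, 56)

Answer: (4, 32, 56, 56)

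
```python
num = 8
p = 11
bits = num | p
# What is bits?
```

Trace:
`num = 8` → num = 8
`p = 11` → p = 11
`bits = num | p` → bits = 11
So bits = 11

Answer: 11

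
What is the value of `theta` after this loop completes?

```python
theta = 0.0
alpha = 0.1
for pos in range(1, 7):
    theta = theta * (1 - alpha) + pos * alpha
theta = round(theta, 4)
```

Moving average with lr=0.1
`theta` takes the values: 0.0 → 0.1 → 0.29 → 0.561 → 0.9049 → 1.31441 → 1.782969 → 1.783

Answer: 1.783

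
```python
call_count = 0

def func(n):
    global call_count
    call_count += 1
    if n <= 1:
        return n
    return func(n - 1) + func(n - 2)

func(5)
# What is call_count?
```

Calls(n) = 1 + Calls(n-1) + Calls(n-2); Calls(0)=Calls(1)=1. For n=5 this gives 15.

Answer: 15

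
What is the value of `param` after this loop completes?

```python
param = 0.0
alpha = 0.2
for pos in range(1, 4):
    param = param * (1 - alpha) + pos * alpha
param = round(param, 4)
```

Moving average with lr=0.2
`param` takes the values: 0.0 → 0.2 → 0.56 → 1.048

Answer: 1.048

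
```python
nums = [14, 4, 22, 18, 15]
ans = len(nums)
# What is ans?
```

Trace:
`nums = [14, 4, 22, 18, 15]` → nums = [14, 4, 22, 18, 15]
`ans = len(nums)` → ans = 5
So ans = 5

Answer: 5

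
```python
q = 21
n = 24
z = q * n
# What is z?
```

Trace:
`q = 21` → q = 21
`n = 24` → n = 24
`z = q * n` → z = 504
So z = 504

Answer: 504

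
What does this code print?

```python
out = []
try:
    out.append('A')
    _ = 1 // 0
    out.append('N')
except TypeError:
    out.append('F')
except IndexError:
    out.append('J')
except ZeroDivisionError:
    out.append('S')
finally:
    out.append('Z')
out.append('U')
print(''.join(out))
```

Execution trace: 'A' (try body) → 'S' (except ZeroDivisionError) → 'Z' (finally) → 'U' (after the try/except). Output: ASZU

Answer: ASZU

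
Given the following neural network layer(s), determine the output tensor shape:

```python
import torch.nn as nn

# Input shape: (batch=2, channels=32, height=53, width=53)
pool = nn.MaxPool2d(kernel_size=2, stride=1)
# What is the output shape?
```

Input: (2, 32, 53, 53) -> Output: (2, 32, 52, 52)

Answer: (2, 32, 52, 52)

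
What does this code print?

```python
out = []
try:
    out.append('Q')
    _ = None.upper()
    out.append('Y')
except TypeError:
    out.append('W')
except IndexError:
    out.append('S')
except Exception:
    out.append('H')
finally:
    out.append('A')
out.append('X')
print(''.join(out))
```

Execution trace: 'Q' (try body) → 'H' (except Exception) → 'A' (finally) → 'X' (after the try/except). Output: QHAX

Answer: QHAX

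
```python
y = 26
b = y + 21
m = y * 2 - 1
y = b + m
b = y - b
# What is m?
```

Trace:
`y = 26` → y = 26
`b = y + 21` → b = 47
`m = y * 2 - 1` → m = 51
`y = b + m` → y = 98
`b = y - b` → b = 51
So m = 51

Answer: 51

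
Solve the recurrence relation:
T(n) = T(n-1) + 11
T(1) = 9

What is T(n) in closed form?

Unrolling: T(n) = T(1) + 11·(n-1) = 9 + 11(n-1) = 11n - 2.

Answer: T(n) = 11n - 2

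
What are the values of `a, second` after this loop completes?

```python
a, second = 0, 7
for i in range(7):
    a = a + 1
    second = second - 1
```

a goes 0→7, second goes 7→0
`a, second` takes the values: (0, 7) → (1, 7) → (1, 6) → (2, 6) → (2, 5) → (3, 5) → (3, 4) → (4, 4) → (4, 3) → (5, 3) → (5, 2) → (6, 2) → (6, 1) → (7, 1) → (7, 0)

Answer: 7, 0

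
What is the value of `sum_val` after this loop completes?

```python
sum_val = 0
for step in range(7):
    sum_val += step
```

Sum of 0 to 6 = 21
`sum_val` takes the values: 0 → 1 → 3 → 6 → 10 → 15 → 21

Answer: 21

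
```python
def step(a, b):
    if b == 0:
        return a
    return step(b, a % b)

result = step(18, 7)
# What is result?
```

step(18, 7) -> step(7, 4) -> step(4, 3) -> step(3, 1) -> step(1, 0) -> 1

Answer: 1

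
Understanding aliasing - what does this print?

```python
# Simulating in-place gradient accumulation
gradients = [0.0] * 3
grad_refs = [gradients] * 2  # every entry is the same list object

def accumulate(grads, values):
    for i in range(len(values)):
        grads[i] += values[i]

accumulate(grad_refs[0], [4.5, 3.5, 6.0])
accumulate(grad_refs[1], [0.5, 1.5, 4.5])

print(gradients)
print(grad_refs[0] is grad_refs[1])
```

Key concept: gradient accumulation aliasing.
Step by step:
`gradients = [0.0] * 3` → gradients = [0.0, 0.0, 0.0]
`grad_refs = [gradients] * 2` → grad_refs = [[0.0, 0.0, 0.0], [0.0, 0.0, 0.0]]
`accumulate(grad_refs[0], [4.5, 3.5, 6.0])` → gradients = [4.5, 3.5, 6.0]; grad_refs = [[4.5, 3.5, 6.0], [4.5, 3.5, 6.0]]
`accumulate(grad_refs[1], [0.5, 1.5, 4.5])` → gradients = [5.0, 5.0, 10.5]; grad_refs = [[5.0, 5.0, 10.5], [5.0, 5.0, 10.5]]
`print(gradients)` → prints [5.0, 5.0, 10.5]
`print(grad_refs[0] is grad_refs[1])` → prints True

Answer:
[5.0, 5.0, 10.5]
True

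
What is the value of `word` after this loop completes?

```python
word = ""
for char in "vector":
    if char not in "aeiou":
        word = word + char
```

Remove vowels from 'vector'
`word` takes the values: "" → "v" → "vc" → "vct" → "vctr"

Answer: "vctr"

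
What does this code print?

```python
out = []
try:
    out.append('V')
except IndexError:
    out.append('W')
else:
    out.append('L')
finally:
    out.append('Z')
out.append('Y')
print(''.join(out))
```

Execution trace: 'V' (try body, no exception) → 'L' (else) → 'Z' (finally) → 'Y' (after the try/except). Output: VLZY

Answer: VLZY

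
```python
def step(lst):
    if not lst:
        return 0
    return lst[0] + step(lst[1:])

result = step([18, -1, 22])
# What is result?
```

18 + (-1) + 22 + 0 = 39

Answer: 39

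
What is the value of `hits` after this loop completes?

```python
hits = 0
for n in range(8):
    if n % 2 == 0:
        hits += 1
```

Count numbers divisible by 2 in range(8)
`hits` takes the values: 0 → 1 → 2 → 3 → 4

Answer: 4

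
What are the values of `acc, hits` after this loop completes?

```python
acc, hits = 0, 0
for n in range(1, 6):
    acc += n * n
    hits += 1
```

Sum of squares and count
`acc, hits` takes the values: (0, 0) → (1, 0) → (1, 1) → (5, 1) → (5, 2) → (14, 2) → (14, 3) → (30, 3) → (30, 4) → (55, 4) → (55, 5)

Answer: 55, 5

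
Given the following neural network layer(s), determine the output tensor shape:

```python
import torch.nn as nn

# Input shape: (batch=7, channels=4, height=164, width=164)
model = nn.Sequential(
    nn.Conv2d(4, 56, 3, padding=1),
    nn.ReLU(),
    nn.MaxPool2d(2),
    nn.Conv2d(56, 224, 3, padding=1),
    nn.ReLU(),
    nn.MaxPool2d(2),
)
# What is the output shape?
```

Input: (7, 4, 164, 164) -> after first Conv2d: (7, 56, 164, 164) -> after first MaxPool2d: (7, 56, 82, 82) -> after second Conv2d: (7, 224, 82, 82) -> Output: (7, 224, 41, 41)

Answer: (7, 224, 41, 41)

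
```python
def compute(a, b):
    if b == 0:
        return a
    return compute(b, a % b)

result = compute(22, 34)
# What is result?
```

compute(22, 34) -> compute(34, 22) -> compute(22, 12) -> compute(12, 10) -> compute(10, 2) -> compute(2, 0) -> 2

Answer: 2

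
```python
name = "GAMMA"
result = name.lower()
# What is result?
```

Trace:
`name = "GAMMA"` → name = 'GAMMA'
`result = name.lower()` → result = 'gamma'
So result = 'gamma'

Answer: 'gamma'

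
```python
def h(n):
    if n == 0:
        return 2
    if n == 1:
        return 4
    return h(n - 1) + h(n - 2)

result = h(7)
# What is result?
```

Build up from base cases: h(0)=2, h(1)=4, h(2)=6, h(3)=10, h(4)=16, h(5)=26, h(6)=42, ..., h(7)=68

Answer: 68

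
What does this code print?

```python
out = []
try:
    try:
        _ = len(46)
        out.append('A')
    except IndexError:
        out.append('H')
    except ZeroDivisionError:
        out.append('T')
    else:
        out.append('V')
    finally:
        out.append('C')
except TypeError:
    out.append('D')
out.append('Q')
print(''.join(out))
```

Execution trace: 'C' (finally) → 'D' (outer except TypeError) → 'Q' (after the try/except). Output: CDQ

Answer: CDQ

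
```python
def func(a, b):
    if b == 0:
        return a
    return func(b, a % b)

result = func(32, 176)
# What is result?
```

func(32, 176) -> func(176, 32) -> func(32, 16) -> func(16, 0) -> 16

Answer: 16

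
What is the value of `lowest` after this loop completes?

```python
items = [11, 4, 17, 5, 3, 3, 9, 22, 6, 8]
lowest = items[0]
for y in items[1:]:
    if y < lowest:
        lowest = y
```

Minimum of [11, 4, 17, 5, 3, 3, 9, 22, 6, 8]
`lowest` takes the values: 11 → 4 → 3

Answer: 3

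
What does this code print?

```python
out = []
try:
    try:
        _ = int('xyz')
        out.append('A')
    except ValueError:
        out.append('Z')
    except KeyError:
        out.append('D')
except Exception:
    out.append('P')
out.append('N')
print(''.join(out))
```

Execution trace: 'Z' (inner except ValueError) → 'N' (after the try/except). Output: ZN

Answer: ZN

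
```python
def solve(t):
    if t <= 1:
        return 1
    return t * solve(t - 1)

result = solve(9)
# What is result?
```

solve(9) = 9 * 8 * 7 * 6 * 5 * 4 * 3 * 2 * 1 = 362880

Answer: 362880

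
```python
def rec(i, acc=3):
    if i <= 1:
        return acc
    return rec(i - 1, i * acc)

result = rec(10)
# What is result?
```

Accumulator trace (n, acc): (10, 3) -> (9, 30) -> (8, 270) -> (7, 2160) -> (6, 15120) -> (5, 90720) -> (4, 453600) -> (3, 1814400) -> (2, 5443200) -> (1, 10886400) -> return 10886400

Answer: 10886400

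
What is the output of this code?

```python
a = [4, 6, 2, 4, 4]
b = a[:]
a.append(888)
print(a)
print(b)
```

Key concept: slice [:] creates copy.
Step by step:
`a = [4, 6, 2, 4, 4]` → a = [4, 6, 2, 4, 4]
`b = a[:]` → b = [4, 6, 2, 4, 4]
`a.append(888)` → a = [4, 6, 2, 4, 4, 888]
`print(a)` → prints [4, 6, 2, 4, 4, 888]
`print(b)` → prints [4, 6, 2, 4, 4]

Answer:
[4, 6, 2, 4, 4, 888]
[4, 6, 2, 4, 4]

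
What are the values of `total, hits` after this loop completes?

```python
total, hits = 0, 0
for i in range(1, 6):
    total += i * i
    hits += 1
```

Sum of squares and count
`total, hits` takes the values: (0, 0) → (1, 0) → (1, 1) → (5, 1) → (5, 2) → (14, 2) → (14, 3) → (30, 3) → (30, 4) → (55, 4) → (55, 5)

Answer: 55, 5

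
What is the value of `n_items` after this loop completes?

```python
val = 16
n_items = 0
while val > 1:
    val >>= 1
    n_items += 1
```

Count right shifts until 1
`n_items` takes the values: 0 → 1 → 2 → 3 → 4

Answer: 4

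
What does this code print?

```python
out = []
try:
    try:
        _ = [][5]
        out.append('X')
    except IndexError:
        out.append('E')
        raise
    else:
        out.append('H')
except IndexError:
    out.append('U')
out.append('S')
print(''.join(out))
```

Execution trace: 'E' (except IndexError) → 'U' (outer except IndexError) → 'S' (after the try/except). Output: EUS

Answer: EUS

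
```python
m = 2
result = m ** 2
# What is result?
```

Trace:
`m = 2` → m = 2
`result = m ** 2` → result = 4
So result = 4

Answer: 4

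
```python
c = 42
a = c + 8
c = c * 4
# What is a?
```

Trace:
`c = 42` → c = 42
`a = c + 8` → a = 50
`c = c * 4` → c = 168
So a = 50

Answer: 50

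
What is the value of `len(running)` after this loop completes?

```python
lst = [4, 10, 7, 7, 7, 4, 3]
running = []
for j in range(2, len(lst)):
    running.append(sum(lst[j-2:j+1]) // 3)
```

Number of 3-element averages
`running` takes the values: [] → [7] → [7, 8] → [7, 8, 7] → [7, 8, 7, 6] → [7, 8, 7, 6, 4]
So `len(running)` = 5

Answer: 5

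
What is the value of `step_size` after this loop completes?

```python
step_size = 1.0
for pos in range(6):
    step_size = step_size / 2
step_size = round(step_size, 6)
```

Halving LR 6 times: 1 / 2^6
`step_size` takes the values: 1.0 → 0.5 → 0.25 → 0.125 → 0.0625 → 0.03125 → 0.015625

Answer: 0.015625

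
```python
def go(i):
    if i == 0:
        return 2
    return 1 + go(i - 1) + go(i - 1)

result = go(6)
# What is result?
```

go(i) = 1 + 2·go(i-1), go(0)=2. Closed form: (2+1)·2^6 - 1 = 191.

Answer: 191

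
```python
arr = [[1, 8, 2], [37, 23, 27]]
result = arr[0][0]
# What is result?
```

Trace:
`arr = [[1, 8, 2], [37, 23, 27]]` → arr = [[1, 8, 2], [37, 23, 27]]
`result = arr[0][0]` → result = 1
So result = 1

Answer: 1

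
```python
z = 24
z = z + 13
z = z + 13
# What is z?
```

Trace:
`z = 24` → z = 24
`z = z + 13` → z = 37
`z = z + 13` → z = 50
So z = 50

Answer: 50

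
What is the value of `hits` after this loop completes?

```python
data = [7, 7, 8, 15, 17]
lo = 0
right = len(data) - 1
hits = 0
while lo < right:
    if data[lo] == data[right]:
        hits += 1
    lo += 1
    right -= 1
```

Count matching pairs from ends
`hits` takes the values: 0

Answer: 0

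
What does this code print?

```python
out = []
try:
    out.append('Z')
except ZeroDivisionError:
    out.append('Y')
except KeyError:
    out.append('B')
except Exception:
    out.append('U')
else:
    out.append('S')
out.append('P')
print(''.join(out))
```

Execution trace: 'Z' (try body, no exception) → 'S' (else) → 'P' (after the try/except). Output: ZSP

Answer: ZSP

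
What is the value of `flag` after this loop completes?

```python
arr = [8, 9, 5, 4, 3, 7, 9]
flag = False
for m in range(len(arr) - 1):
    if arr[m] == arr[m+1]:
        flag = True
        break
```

Check consecutive duplicates in [8, 9, 5, 4, 3, 7, 9]
`flag` takes the values: False

Answer: False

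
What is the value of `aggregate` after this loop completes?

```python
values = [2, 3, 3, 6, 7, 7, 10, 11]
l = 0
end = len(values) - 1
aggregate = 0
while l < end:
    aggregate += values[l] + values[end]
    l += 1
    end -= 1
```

Sum of pairs from ends
`aggregate` takes the values: 0 → 13 → 26 → 36 → 49

Answer: 49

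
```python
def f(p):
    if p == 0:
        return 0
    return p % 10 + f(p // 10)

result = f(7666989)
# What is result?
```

Sum of digits of 7666989: 9 + 8 + 9 + 6 + 6 + 6 + 7 = 51

Answer: 51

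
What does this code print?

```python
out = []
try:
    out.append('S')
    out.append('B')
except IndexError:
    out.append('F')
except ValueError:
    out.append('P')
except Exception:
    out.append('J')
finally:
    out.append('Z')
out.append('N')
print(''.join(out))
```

Execution trace: 'S' (try body) → 'B' (try body, no exception) → 'Z' (finally) → 'N' (after the try/except). Output: SBZN

Answer: SBZN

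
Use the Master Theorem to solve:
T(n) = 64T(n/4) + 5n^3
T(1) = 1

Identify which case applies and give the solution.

a=64, b=4, f(n)=5n^3. log_4(64) = 3. Since c=3 = 3, Case 2 applies: T(n) = Θ(n^log_b(a) · log n) = O(n^3 log n).

Answer: O(n^3 log n) - Case 2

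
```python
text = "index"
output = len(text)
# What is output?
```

Trace:
`text = "index"` → text = 'index'
`output = len(text)` → output = 5
So output = 5

Answer: 5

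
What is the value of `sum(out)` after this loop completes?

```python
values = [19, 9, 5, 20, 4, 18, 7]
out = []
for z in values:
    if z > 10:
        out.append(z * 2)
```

Sum of doubled values > 10
`out` takes the values: [] → [38] → [38, 40] → [38, 40, 36]
So `sum(out)` = 114

Answer: 114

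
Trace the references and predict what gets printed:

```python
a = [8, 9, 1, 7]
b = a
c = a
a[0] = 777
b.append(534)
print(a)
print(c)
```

Key concept: multiple aliases.
Step by step:
`a = [8, 9, 1, 7]` → a = [8, 9, 1, 7]
`b = a` → b = [8, 9, 1, 7] (same object as a)
`c = a` → c = [8, 9, 1, 7] (same object as a, b)
`a[0] = 777` → a = [777, 9, 1, 7] (same object as b, c); b = [777, 9, 1, 7] (same object as a, c); c = [777, 9, 1, 7] (same object as a, b)
`b.append(534)` → a = [777, 9, 1, 7, 534] (same object as b, c); b = [777, 9, 1, 7, 534] (same object as a, c); c = [777, 9, 1, 7, 534] (same object as a, b)
`print(a)` → prints [777, 9, 1, 7, 534]
`print(c)` → prints [777, 9, 1, 7, 534]

Answer:
[777, 9, 1, 7, 534]
[777, 9, 1, 7, 534]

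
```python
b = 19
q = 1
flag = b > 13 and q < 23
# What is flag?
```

Trace:
`b = 19` → b = 19
`q = 1` → q = 1
`flag = b > 13 and q < 23` → flag = True
So flag = True

Answer: True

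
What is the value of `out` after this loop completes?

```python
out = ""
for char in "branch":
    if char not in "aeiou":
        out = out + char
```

Remove vowels from 'branch'
`out` takes the values: "" → "b" → "br" → "brn" → "brnc" → "brnch"

Answer: "brnch"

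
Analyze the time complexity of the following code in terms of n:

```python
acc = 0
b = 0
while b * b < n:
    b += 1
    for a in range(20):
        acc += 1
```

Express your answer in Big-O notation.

Each loop level contributes: √n × 1. Multiplying the contributions gives O(√n).

Answer: O(√n)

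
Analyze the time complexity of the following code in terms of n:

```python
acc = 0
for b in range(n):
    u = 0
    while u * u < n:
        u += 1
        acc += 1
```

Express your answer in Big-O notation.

Each loop level contributes: n × √n. Multiplying the contributions gives O(n√n).

Answer: O(n√n)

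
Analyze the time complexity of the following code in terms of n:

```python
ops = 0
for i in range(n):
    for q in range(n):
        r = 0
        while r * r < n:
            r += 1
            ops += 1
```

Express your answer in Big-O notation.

Each loop level contributes: n × n × √n. Multiplying the contributions gives O(n^2√n).

Answer: O(n^2√n)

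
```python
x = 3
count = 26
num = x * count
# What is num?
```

Trace:
`x = 3` → x = 3
`count = 26` → count = 26
`num = x * count` → num = 78
So num = 78

Answer: 78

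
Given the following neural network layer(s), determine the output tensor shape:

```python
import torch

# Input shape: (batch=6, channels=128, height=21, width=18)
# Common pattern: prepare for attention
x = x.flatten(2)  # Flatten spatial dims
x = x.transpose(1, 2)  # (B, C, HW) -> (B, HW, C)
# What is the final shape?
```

Input: (6, 128, 21, 18) -> after flatten(2): (6, 128, 378) -> Output: (6, 378, 128)

Answer: (6, 378, 128)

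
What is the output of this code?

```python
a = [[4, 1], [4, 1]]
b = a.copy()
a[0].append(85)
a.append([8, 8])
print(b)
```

Key concept: shallow copy with nested lists.
Step by step:
`a = [[4, 1], [4, 1]]` → a = [[4, 1], [4, 1]]
`b = a.copy()` → b = [[4, 1], [4, 1]]
`a[0].append(85)` → a = [[4, 1, 85], [4, 1]]; b = [[4, 1, 85], [4, 1]]
`a.append([8, 8])` → a = [[4, 1, 85], [4, 1], [8, 8]]
`print(b)` → prints [[4, 1, 85], [4, 1]]

Answer: [[4, 1, 85], [4, 1]]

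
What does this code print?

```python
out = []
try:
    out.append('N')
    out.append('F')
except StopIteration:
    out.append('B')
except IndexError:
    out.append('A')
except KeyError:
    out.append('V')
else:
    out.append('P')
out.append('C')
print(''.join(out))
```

Execution trace: 'N' (try body) → 'F' (try body, no exception) → 'P' (else) → 'C' (after the try/except). Output: NFPC

Answer: NFPC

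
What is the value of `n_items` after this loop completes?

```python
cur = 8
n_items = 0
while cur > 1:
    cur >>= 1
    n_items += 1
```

Count right shifts until 1
`n_items` takes the values: 0 → 1 → 2 → 3

Answer: 3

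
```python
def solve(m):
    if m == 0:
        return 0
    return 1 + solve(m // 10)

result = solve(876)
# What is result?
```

Count of digits of 876: 3

Answer: 3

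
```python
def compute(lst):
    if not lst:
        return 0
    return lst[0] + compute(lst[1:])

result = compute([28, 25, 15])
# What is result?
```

28 + 25 + 15 + 0 = 68

Answer: 68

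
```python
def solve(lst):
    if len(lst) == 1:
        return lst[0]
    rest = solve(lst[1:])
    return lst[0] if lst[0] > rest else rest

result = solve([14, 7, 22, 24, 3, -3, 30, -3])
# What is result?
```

Recursive max over [14, 7, 22, 24, 3, -3, 30, -3] = 30

Answer: 30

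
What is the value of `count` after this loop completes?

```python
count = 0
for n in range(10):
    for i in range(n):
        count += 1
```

Triangle number: 0+1+2+...+9
`count` takes the values: 0 → 1 → 2 → 3 → 4 → 5 → 6 → 7 → 8 → 9 → 10 → 11 → 12 → 13 → 14 → 15 → 16 → 17 → 18 → 19 → 20 → 21 → 22 → 23 → 24 → 25 → 26 → 27 → 28 → 29 → … → 41 → 42 → 43 → 44 → 45

Answer: 45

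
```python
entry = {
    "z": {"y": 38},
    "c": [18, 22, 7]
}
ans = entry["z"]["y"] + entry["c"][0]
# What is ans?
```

Trace:
`entry = { ...` → entry = {'z': {'y': 38}, 'c': [18, 22, 7]}
`ans = entry["z"]["y"] + entry["c"][0]` → ans = 56
So ans = 56

Answer: 56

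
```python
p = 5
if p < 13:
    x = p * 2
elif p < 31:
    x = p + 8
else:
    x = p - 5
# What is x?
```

Trace:
`p = 5` → p = 5
`if p < 13: ...` → p < 13 is True → x = 10
So x = 10

Answer: 10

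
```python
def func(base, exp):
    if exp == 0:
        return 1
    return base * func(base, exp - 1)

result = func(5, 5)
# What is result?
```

func(5, 5) = 5 * 5 * 5 * 5 * 5 = 3125

Answer: 3125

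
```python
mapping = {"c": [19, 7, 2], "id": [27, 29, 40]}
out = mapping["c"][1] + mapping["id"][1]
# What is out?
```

Trace:
`mapping = {"c": [19, 7, 2], "id": [27, 29, 40]}` → mapping = {'c': [19, 7, 2], 'id': [27, 29, 40]}
`out = mapping["c"][1] + mapping["id"][1]` → out = 36
So out = 36

Answer: 36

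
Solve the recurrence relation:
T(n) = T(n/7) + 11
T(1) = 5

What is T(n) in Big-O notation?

Each step divides n by 7 and adds 11. After log_7(n) steps we reach T(1)=5. So T(n) = 11·log_7(n) + 5 = O(log n).

Answer: O(log n)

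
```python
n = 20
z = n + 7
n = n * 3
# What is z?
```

Trace:
`n = 20` → n = 20
`z = n + 7` → z = 27
`n = n * 3` → n = 60
So z = 27

Answer: 27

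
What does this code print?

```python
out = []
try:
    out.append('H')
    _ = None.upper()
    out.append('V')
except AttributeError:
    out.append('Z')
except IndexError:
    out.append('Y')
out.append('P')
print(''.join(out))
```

Execution trace: 'H' (try body) → 'Z' (except AttributeError) → 'P' (after the try/except). Output: HZP

Answer: HZP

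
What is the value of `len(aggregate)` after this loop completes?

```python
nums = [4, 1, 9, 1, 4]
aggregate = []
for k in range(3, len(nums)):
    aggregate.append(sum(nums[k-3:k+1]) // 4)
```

Number of 4-element averages
`aggregate` takes the values: [] → [3] → [3, 3]
So `len(aggregate)` = 2

Answer: 2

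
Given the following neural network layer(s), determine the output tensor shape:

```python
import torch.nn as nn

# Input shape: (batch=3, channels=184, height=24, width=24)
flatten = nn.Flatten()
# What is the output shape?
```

Input: (3, 184, 24, 24) -> Output: (3, 105984)

Answer: (3, 105984)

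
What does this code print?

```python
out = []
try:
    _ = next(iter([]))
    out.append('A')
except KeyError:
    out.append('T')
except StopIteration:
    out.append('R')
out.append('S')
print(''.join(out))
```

Execution trace: 'R' (except StopIteration) → 'S' (after the try/except). Output: RS

Answer: RS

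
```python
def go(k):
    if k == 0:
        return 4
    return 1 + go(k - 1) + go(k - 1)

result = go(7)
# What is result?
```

go(k) = 1 + 2·go(k-1), go(0)=4. Closed form: (4+1)·2^7 - 1 = 639.

Answer: 639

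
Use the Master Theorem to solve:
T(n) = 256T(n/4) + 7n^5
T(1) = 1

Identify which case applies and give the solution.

a=256, b=4, f(n)=7n^5. log_4(256) = 4. Since c=5 > 4 and the regularity condition holds (256(n/4)^5 = (256/4^5)n^5 with 256/4^5 < 1), Case 3 applies: T(n) = Θ(f(n)) = O(n^5).

Answer: O(n^5) - Case 3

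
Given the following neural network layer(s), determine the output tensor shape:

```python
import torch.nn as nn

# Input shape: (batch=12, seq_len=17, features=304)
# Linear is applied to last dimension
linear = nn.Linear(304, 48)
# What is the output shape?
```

Input: (12, 17, 304) -> Output: (12, 17, 48)

Answer: (12, 17, 48)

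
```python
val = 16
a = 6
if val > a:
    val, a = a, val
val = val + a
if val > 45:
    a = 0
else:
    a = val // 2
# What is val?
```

Trace:
`val = 16` → val = 16
`a = 6` → a = 6
`if val > a: ...` → val > a is True → val = 6; a = 16
`val = val + a` → val = 22
`if val > 45: ...` → val > 45 is False, take else branch → a = 11
So val = 22

Answer: 22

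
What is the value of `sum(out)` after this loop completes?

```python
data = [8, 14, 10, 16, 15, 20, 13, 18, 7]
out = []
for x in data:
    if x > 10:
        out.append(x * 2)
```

Sum of doubled values > 10
`out` takes the values: [] → [28] → [28, 32] → [28, 32, 30] → [28, 32, 30, 40] → [28, 32, 30, 40, 26] → [28, 32, 30, 40, 26, 36]
So `sum(out)` = 192

Answer: 192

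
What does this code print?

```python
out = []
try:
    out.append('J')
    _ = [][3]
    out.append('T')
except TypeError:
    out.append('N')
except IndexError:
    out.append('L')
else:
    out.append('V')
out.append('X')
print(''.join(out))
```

Execution trace: 'J' (try body) → 'L' (except IndexError) → 'X' (after the try/except). Output: JLX

Answer: JLX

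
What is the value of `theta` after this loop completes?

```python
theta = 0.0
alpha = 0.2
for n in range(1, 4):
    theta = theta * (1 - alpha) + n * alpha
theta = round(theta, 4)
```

Moving average with lr=0.2
`theta` takes the values: 0.0 → 0.2 → 0.56 → 1.048

Answer: 1.048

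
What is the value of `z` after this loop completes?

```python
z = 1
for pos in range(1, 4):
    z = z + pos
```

Start at 1, add 1 through 3
`z` takes the values: 1 → 2 → 4 → 7

Answer: 7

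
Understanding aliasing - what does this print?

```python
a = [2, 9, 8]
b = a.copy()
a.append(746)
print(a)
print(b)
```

Key concept: list.copy() creates independent copy.
Step by step:
`a = [2, 9, 8]` → a = [2, 9, 8]
`b = a.copy()` → b = [2, 9, 8]
`a.append(746)` → a = [2, 9, 8, 746]
`print(a)` → prints [2, 9, 8, 746]
`print(b)` → prints [2, 9, 8]

Answer:
[2, 9, 8, 746]
[2, 9, 8]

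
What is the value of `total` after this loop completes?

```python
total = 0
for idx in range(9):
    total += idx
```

Sum of 0 to 8 = 36
`total` takes the values: 0 → 1 → 3 → 6 → 10 → 15 → 21 → 28 → 36

Answer: 36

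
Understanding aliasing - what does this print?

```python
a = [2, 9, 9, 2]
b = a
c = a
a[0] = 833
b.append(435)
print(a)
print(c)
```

Key concept: multiple aliases.
Step by step:
`a = [2, 9, 9, 2]` → a = [2, 9, 9, 2]
`b = a` → b = [2, 9, 9, 2] (same object as a)
`c = a` → c = [2, 9, 9, 2] (same object as a, b)
`a[0] = 833` → a = [833, 9, 9, 2] (same object as b, c); b = [833, 9, 9, 2] (same object as a, c); c = [833, 9, 9, 2] (same object as a, b)
`b.append(435)` → a = [833, 9, 9, 2, 435] (same object as b, c); b = [833, 9, 9, 2, 435] (same object as a, c); c = [833, 9, 9, 2, 435] (same object as a, b)
`print(a)` → prints [833, 9, 9, 2, 435]
`print(c)` → prints [833, 9, 9, 2, 435]

Answer:
[833, 9, 9, 2, 435]
[833, 9, 9, 2, 435]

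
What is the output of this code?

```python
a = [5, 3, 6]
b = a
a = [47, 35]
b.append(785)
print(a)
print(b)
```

Key concept: rebinding vs mutation: a is rebound to a new list, b still points at the original.
Step by step:
`a = [5, 3, 6]` → a = [5, 3, 6]
`b = a` → b = [5, 3, 6] (same object as a)
`a = [47, 35]` → a = [47, 35]
`b.append(785)` → b = [5, 3, 6, 785]
`print(a)` → prints [47, 35]
`print(b)` → prints [5, 3, 6, 785]

Answer:
[47, 35]
[5, 3, 6, 785]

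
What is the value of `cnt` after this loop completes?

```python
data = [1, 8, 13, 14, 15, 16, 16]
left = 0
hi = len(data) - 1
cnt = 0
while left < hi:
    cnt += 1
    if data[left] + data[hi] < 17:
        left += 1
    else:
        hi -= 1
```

Steps to find pair summing to 17
`cnt` takes the values: 0 → 1 → 2 → 3 → 4 → 5 → 6

Answer: 6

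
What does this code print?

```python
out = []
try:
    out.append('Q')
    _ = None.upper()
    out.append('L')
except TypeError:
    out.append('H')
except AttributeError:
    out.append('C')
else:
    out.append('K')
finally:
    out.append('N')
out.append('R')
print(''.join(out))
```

Execution trace: 'Q' (try body) → 'C' (except AttributeError) → 'N' (finally) → 'R' (after the try/except). Output: QCNR

Answer: QCNR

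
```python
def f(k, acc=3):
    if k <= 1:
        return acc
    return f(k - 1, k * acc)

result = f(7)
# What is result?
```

Accumulator trace (n, acc): (7, 3) -> (6, 21) -> (5, 126) -> (4, 630) -> (3, 2520) -> (2, 7560) -> (1, 15120) -> return 15120

Answer: 15120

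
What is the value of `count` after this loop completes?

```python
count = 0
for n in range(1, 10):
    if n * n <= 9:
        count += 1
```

Count numbers where n² ≤ 9
`count` takes the values: 0 → 1 → 2 → 3

Answer: 3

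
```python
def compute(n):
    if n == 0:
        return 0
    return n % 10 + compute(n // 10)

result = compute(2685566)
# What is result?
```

Sum of digits of 2685566: 6 + 6 + 5 + 5 + 8 + 6 + 2 = 38

Answer: 38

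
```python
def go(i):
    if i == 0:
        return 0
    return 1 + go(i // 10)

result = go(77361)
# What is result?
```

Count of digits of 77361: 5

Answer: 5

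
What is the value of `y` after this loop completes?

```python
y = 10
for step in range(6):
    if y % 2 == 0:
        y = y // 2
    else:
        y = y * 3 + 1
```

Collatz-style transformation from 10
`y` takes the values: 10 → 5 → 16 → 8 → 4 → 2 → 1

Answer: 1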